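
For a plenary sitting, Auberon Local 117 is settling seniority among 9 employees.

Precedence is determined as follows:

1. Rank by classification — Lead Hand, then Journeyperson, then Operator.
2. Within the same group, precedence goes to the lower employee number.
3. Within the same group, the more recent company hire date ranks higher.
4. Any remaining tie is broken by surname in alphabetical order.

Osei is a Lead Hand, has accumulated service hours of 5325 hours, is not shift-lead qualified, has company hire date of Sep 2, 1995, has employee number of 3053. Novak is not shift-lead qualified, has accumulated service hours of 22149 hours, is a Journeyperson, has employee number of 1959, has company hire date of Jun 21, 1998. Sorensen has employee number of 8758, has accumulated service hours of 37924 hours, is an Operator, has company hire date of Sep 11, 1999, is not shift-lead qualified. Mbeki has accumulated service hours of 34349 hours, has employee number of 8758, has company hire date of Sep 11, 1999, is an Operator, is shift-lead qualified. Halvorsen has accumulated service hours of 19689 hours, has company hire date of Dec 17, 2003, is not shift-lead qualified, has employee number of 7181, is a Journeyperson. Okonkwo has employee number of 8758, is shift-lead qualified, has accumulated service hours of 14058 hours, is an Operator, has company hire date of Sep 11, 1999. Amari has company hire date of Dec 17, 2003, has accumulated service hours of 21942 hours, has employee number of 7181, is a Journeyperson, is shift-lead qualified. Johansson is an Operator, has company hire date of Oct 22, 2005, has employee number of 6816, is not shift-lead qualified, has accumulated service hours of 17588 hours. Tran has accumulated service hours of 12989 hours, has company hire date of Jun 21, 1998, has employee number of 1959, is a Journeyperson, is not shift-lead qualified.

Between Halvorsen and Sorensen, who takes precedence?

Halvorsen

By classification: Osei (Lead Hand); then Novak, Tran, Amari and Halvorsen (Journeyperson); then Johansson, Mbeki, Okonkwo and Sorensen (Operator).
Among Novak, Tran, Amari and Halvorsen, by employee number (lower first): Novak and Tran (1959) before Amari and Halvorsen (7181).
Novak and Tran both have company hire date Jun 21, 1998, so the next rule applies.
Among Novak and Tran, alphabetically by surname: Novak before Tran.
Amari and Halvorsen both have company hire date Dec 17, 2003, so the next rule applies.
Among Amari and Halvorsen, alphabetically by surname: Amari before Halvorsen.
Among Johansson, Mbeki, Okonkwo and Sorensen, by employee number (lower first): Johansson (6816) before Mbeki, Okonkwo and Sorensen (8758).
Mbeki, Okonkwo and Sorensen all have company hire date Sep 11, 1999, so the next rule applies.
Among Mbeki, Okonkwo and Sorensen, alphabetically by surname: Mbeki before Okonkwo before Sorensen.
So Halvorsen takes precedence.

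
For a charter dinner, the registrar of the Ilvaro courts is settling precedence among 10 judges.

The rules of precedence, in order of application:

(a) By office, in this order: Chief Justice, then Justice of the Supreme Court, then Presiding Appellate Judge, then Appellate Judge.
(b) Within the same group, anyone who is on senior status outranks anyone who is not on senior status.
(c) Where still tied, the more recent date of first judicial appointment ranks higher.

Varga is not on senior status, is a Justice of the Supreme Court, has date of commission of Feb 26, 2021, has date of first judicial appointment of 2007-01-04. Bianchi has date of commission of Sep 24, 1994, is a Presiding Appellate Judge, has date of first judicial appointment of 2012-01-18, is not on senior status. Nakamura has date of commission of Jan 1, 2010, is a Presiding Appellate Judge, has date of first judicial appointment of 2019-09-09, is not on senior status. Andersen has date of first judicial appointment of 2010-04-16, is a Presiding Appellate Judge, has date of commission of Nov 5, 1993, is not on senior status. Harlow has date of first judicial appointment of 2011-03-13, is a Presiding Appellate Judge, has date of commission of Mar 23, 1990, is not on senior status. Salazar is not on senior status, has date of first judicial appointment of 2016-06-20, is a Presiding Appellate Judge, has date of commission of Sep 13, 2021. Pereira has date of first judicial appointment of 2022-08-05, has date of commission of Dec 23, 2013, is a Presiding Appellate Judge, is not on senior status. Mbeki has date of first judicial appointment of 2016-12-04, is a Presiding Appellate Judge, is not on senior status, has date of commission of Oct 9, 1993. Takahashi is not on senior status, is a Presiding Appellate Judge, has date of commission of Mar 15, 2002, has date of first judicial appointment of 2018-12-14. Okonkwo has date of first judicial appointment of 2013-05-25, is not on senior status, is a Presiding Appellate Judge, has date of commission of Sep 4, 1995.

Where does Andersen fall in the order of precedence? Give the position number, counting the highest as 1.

By office: Varga (Justice of the Supreme Court); then Pereira, Nakamura, Takahashi, Mbeki, Salazar, Okonkwo, Bianchi, Harlow and Andersen (Presiding Appellate Judge).
Pereira, Nakamura, Takahashi, Mbeki, Salazar, Okonkwo, Bianchi, Harlow and Andersen are each not on senior status, so the next rule applies.
Among Pereira, Nakamura, Takahashi, Mbeki, Salazar, Okonkwo, Bianchi, Harlow and Andersen, by date of first judicial appointment (later first): Pereira (2022-08-05) before Nakamura (2019-09-09) before Takahashi (2018-12-14) before Mbeki (2016-12-04) before Salazar (2016-06-20) before Okonkwo (2013-05-25) before Bianchi (2012-01-18) before Harlow (2011-03-13) before Andersen (2010-04-16).
Order: Varga, Pereira, Nakamura, Takahashi, Mbeki, Salazar, Okonkwo, Bianchi, Harlow, Andersen. So position 10.

10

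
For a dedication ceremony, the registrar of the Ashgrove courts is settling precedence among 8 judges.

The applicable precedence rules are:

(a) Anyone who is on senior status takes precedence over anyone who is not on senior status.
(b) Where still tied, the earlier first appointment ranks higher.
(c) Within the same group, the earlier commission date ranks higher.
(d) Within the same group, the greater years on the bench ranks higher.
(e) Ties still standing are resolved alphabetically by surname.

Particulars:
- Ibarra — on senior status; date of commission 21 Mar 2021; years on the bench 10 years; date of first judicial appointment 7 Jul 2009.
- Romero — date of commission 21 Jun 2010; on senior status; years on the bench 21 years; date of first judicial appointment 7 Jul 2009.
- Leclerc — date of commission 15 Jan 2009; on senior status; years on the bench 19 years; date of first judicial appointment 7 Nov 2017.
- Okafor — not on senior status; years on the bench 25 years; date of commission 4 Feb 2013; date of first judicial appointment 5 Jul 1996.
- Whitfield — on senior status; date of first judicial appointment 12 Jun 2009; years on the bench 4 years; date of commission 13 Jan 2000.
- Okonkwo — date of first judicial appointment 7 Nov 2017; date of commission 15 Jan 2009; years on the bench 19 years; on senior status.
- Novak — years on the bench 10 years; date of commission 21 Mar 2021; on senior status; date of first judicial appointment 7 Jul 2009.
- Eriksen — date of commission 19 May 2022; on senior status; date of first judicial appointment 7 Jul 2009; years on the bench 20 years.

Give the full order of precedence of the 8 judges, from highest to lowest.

Whitfield, Romero, Ibarra, Novak, Eriksen, Leclerc, Okonkwo, Okafor

By the first rule: Whitfield, Romero, Ibarra, Novak, Eriksen, Leclerc and Okonkwo (each on senior status); then Okafor (not on senior status).
Among Whitfield, Romero, Ibarra, Novak, Eriksen, Leclerc and Okonkwo, by date of first judicial appointment (earlier first): Whitfield (12 Jun 2009) before Romero, Ibarra, Novak and Eriksen (7 Jul 2009) before Leclerc and Okonkwo (7 Nov 2017).
Among Romero, Ibarra, Novak and Eriksen, by date of commission (earlier first): Romero (21 Jun 2010) before Ibarra and Novak (21 Mar 2021) before Eriksen (19 May 2022).
Ibarra and Novak both have years on the bench 10 years, so the next rule applies.
Among Ibarra and Novak, alphabetically by surname: Ibarra before Novak.
Leclerc and Okonkwo both have date of commission 15 Jan 2009, so the next rule applies.
Leclerc and Okonkwo both have years on the bench 19 years, so the next rule applies.
Among Leclerc and Okonkwo, alphabetically by surname: Leclerc before Okonkwo.
Full order: Whitfield, Romero, Ibarra, Novak, Eriksen, Leclerc, Okonkwo, Okafor.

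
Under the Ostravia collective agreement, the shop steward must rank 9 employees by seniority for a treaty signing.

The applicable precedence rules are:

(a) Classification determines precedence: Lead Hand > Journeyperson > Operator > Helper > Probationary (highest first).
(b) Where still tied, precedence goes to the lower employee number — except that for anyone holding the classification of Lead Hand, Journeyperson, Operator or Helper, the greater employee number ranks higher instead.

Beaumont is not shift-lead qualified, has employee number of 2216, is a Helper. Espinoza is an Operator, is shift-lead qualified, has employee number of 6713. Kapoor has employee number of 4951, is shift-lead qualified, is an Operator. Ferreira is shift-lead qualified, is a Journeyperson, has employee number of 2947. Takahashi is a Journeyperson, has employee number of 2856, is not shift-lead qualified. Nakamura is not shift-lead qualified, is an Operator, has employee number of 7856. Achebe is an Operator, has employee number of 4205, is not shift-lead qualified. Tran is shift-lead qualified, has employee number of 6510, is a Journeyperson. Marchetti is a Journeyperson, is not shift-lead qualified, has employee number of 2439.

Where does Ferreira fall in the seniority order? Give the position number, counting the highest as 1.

By classification: Tran, Ferreira, Takahashi and Marchetti (Journeyperson); then Nakamura, Espinoza, Kapoor and Achebe (Operator); then Beaumont (Helper).
Among Tran, Ferreira, Takahashi and Marchetti, by employee number (higher first) (reversed rule for this group): Tran (6510) before Ferreira (2947) before Takahashi (2856) before Marchetti (2439).
Among Nakamura, Espinoza, Kapoor and Achebe, by employee number (higher first) (reversed rule for this group): Nakamura (7856) before Espinoza (6713) before Kapoor (4951) before Achebe (4205).
Order: Tran, Ferreira, Takahashi, Marchetti, Nakamura, Espinoza, Kapoor, Achebe, Beaumont. So position 2.

2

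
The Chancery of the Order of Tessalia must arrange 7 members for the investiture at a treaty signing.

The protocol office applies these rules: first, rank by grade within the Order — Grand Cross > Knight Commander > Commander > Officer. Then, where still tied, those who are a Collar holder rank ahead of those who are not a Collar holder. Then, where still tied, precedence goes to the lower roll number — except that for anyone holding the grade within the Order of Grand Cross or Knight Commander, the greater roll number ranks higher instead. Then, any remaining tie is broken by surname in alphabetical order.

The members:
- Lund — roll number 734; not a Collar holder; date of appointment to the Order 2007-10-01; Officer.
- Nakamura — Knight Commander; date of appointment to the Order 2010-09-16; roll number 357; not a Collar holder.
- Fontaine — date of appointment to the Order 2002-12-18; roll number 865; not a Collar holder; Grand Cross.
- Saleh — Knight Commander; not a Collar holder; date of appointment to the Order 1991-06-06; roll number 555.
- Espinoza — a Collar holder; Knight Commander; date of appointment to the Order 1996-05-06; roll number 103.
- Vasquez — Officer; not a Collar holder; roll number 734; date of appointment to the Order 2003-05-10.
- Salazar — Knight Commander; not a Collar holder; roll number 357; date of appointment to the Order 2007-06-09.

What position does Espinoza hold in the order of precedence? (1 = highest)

2

By grade within the Order: Fontaine (Grand Cross); then Espinoza, Saleh, Nakamura and Salazar (Knight Commander); then Lund and Vasquez (Officer).
Among Espinoza, Saleh, Nakamura and Salazar, a Collar holder before not a Collar holder: Espinoza (a Collar holder) before Saleh, Nakamura and Salazar (not a Collar holder).
Among Saleh, Nakamura and Salazar, by roll number (higher first) (reversed rule for this group): Saleh (555) before Nakamura and Salazar (357).
Among Nakamura and Salazar, alphabetically by surname: Nakamura before Salazar.
Lund and Vasquez are each not a Collar holder, so the next rule applies.
Lund and Vasquez both have roll number 734, so the next rule applies.
Among Lund and Vasquez, alphabetically by surname: Lund before Vasquez.
Order: Fontaine, Espinoza, Saleh, Nakamura, Salazar, Lund, Vasquez. So position 2.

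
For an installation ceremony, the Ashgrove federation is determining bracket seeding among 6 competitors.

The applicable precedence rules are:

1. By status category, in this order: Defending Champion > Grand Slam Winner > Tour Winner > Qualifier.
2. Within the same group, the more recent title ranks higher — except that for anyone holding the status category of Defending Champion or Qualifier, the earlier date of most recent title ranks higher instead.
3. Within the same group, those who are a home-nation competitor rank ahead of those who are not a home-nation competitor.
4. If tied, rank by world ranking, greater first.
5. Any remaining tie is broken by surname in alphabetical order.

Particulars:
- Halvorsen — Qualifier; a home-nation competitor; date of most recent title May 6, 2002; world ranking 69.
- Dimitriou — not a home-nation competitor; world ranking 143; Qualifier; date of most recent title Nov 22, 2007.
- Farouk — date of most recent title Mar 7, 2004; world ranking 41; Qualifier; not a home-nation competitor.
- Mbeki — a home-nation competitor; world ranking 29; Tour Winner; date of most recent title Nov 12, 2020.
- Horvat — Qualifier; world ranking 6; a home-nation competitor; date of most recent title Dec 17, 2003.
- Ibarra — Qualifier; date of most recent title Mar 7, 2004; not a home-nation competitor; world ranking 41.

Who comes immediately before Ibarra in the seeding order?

Farouk

By status category: Mbeki (Tour Winner); then Halvorsen, Horvat, Farouk, Ibarra and Dimitriou (Qualifier).
Among Halvorsen, Horvat, Farouk, Ibarra and Dimitriou, by date of most recent title (earlier first) (reversed rule for this group): Halvorsen (May 6, 2002) before Horvat (Dec 17, 2003) before Farouk and Ibarra (Mar 7, 2004) before Dimitriou (Nov 22, 2007).
Farouk and Ibarra are each not a home-nation competitor, so the next rule applies.
Farouk and Ibarra both have world ranking 41, so the next rule applies.
Among Farouk and Ibarra, alphabetically by surname: Farouk before Ibarra.
Order: Mbeki, Halvorsen, Horvat, Farouk, Ibarra, Dimitriou.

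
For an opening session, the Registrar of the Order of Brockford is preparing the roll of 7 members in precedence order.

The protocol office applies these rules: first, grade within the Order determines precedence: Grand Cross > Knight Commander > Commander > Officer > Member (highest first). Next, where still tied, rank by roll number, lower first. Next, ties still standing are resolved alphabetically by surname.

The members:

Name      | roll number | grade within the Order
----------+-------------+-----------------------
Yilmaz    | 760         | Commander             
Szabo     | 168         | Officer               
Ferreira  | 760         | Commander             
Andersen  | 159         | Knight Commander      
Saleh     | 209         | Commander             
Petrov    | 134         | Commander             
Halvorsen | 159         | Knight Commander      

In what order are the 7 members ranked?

By grade within the Order: Andersen and Halvorsen (Knight Commander); then Petrov, Saleh, Ferreira and Yilmaz (Commander); then Szabo (Officer).
Andersen and Halvorsen both have roll number 159, so the next rule applies.
Among Andersen and Halvorsen, alphabetically by surname: Andersen before Halvorsen.
Among Petrov, Saleh, Ferreira and Yilmaz, by roll number (lower first): Petrov (134) before Saleh (209) before Ferreira and Yilmaz (760).
Among Ferreira and Yilmaz, alphabetically by surname: Ferreira before Yilmaz.
Full order: Andersen, Halvorsen, Petrov, Saleh, Ferreira, Yilmaz, Szabo.

Andersen, Halvorsen, Petrov, Saleh, Ferreira, Yilmaz, Szabo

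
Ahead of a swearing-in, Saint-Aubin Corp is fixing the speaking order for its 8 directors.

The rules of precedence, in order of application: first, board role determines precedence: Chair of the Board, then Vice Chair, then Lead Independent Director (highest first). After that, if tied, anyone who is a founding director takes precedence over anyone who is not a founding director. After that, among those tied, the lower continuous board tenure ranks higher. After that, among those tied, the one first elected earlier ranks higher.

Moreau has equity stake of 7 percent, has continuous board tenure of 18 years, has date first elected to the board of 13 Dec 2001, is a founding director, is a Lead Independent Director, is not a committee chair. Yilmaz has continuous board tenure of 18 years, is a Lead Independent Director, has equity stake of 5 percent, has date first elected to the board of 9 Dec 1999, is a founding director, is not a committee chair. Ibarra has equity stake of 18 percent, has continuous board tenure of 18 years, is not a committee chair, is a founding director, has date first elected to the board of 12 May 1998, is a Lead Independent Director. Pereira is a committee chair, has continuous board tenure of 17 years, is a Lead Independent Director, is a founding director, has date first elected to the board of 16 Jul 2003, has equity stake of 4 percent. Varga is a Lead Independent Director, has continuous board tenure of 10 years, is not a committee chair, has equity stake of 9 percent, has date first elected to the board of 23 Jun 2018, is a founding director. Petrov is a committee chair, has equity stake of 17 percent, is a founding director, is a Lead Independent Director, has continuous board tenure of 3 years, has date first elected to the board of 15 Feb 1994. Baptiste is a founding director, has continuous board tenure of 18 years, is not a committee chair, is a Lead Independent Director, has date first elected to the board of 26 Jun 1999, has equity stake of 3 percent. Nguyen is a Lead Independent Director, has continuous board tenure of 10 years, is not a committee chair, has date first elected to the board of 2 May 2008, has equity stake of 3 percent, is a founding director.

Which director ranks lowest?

By board role: Petrov, Nguyen, Varga, Pereira, Ibarra, Baptiste, Yilmaz and Moreau (Lead Independent Director).
Petrov, Nguyen, Varga, Pereira, Ibarra, Baptiste, Yilmaz and Moreau are each a founding director, so the next rule applies.
Among Petrov, Nguyen, Varga, Pereira, Ibarra, Baptiste, Yilmaz and Moreau, by continuous board tenure (lower first): Petrov (3 years) before Nguyen and Varga (10 years) before Pereira (17 years) before Ibarra, Baptiste, Yilmaz and Moreau (18 years).
Among Nguyen and Varga, by date first elected to the board (earlier first): Nguyen (2 May 2008) before Varga (23 Jun 2018).
Among Ibarra, Baptiste, Yilmaz and Moreau, by date first elected to the board (earlier first): Ibarra (12 May 1998) before Baptiste (26 Jun 1999) before Yilmaz (9 Dec 1999) before Moreau (13 Dec 2001).
Order: Petrov, Nguyen, Varga, Pereira, Ibarra, Baptiste, Yilmaz, Moreau.

Moreau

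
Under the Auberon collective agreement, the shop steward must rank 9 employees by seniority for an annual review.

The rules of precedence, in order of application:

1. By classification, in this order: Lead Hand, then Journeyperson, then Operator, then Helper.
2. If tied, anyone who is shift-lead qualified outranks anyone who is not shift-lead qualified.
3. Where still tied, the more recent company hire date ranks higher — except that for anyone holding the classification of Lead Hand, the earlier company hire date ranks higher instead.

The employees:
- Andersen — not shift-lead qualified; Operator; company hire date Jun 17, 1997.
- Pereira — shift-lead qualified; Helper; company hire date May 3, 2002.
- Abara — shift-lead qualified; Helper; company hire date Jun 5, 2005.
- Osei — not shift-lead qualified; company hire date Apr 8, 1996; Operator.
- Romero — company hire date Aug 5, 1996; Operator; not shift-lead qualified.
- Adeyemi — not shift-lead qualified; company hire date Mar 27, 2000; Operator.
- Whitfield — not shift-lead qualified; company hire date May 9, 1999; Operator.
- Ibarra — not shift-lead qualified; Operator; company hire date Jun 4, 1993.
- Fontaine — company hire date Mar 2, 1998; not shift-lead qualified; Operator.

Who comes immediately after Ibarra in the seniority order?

Abara

By classification: Adeyemi, Whitfield, Fontaine, Andersen, Romero, Osei and Ibarra (Operator); then Abara and Pereira (Helper).
Adeyemi, Whitfield, Fontaine, Andersen, Romero, Osei and Ibarra are each not shift-lead qualified, so the next rule applies.
Among Adeyemi, Whitfield, Fontaine, Andersen, Romero, Osei and Ibarra, by company hire date (later first): Adeyemi (Mar 27, 2000) before Whitfield (May 9, 1999) before Fontaine (Mar 2, 1998) before Andersen (Jun 17, 1997) before Romero (Aug 5, 1996) before Osei (Apr 8, 1996) before Ibarra (Jun 4, 1993).
Abara and Pereira are each shift-lead qualified, so the next rule applies.
Among Abara and Pereira, by company hire date (later first): Abara (Jun 5, 2005) before Pereira (May 3, 2002).
Order: Adeyemi, Whitfield, Fontaine, Andersen, Romero, Osei, Ibarra, Abara, Pereira.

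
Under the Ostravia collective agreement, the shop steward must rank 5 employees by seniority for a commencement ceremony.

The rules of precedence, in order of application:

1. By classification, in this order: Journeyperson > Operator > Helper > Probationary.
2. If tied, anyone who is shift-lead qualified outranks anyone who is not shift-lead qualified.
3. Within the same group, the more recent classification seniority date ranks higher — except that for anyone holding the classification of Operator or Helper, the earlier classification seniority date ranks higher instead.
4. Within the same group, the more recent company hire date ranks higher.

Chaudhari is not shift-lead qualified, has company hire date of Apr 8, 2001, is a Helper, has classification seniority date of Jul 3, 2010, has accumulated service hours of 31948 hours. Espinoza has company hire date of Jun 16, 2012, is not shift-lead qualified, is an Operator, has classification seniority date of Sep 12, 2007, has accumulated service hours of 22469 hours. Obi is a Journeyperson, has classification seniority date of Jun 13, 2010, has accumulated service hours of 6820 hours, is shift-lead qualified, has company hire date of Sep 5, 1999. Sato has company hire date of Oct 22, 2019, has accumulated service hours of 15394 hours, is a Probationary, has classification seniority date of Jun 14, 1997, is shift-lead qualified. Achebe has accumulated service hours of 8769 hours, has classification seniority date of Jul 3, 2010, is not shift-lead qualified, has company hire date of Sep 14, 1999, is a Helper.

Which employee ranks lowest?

By classification: Obi (Journeyperson); then Espinoza (Operator); then Chaudhari and Achebe (Helper); then Sato (Probationary).
Chaudhari and Achebe are each not shift-lead qualified, so the next rule applies.
Chaudhari and Achebe both have classification seniority date Jul 3, 2010, so the next rule applies.
Among Chaudhari and Achebe, by company hire date (later first): Chaudhari (Apr 8, 2001) before Achebe (Sep 14, 1999).
Order: Obi, Espinoza, Chaudhari, Achebe, Sato.

Sato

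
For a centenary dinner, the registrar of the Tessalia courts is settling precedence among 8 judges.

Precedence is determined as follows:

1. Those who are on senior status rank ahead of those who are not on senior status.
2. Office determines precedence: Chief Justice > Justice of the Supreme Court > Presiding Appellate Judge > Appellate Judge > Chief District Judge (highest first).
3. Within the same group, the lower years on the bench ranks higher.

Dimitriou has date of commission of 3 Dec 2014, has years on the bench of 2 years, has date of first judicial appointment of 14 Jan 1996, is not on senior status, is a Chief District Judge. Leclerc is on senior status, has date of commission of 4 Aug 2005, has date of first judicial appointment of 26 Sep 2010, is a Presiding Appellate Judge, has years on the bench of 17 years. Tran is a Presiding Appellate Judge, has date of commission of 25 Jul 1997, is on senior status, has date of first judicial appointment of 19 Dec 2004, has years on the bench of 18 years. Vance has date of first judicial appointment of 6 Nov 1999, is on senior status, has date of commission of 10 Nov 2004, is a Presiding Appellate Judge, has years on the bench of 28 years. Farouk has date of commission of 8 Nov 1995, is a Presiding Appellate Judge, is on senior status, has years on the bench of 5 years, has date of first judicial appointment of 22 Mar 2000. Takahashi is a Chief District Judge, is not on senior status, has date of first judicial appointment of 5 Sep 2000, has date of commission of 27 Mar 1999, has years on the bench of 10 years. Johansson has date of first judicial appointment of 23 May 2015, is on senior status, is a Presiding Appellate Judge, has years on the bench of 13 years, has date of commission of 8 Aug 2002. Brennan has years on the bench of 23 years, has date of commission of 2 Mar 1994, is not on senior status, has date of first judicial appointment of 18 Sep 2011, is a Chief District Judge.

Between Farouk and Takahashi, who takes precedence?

Farouk

By the first rule: Farouk, Johansson, Leclerc, Tran and Vance (each on senior status); then Dimitriou, Takahashi and Brennan (each not on senior status).
Farouk, Johansson, Leclerc, Tran and Vance are each Presiding Appellate Judge, so the next rule applies.
Among Farouk, Johansson, Leclerc, Tran and Vance, by years on the bench (lower first): Farouk (5 years) before Johansson (13 years) before Leclerc (17 years) before Tran (18 years) before Vance (28 years).
Dimitriou, Takahashi and Brennan are each Chief District Judge, so the next rule applies.
Among Dimitriou, Takahashi and Brennan, by years on the bench (lower first): Dimitriou (2 years) before Takahashi (10 years) before Brennan (23 years).
So Farouk takes precedence.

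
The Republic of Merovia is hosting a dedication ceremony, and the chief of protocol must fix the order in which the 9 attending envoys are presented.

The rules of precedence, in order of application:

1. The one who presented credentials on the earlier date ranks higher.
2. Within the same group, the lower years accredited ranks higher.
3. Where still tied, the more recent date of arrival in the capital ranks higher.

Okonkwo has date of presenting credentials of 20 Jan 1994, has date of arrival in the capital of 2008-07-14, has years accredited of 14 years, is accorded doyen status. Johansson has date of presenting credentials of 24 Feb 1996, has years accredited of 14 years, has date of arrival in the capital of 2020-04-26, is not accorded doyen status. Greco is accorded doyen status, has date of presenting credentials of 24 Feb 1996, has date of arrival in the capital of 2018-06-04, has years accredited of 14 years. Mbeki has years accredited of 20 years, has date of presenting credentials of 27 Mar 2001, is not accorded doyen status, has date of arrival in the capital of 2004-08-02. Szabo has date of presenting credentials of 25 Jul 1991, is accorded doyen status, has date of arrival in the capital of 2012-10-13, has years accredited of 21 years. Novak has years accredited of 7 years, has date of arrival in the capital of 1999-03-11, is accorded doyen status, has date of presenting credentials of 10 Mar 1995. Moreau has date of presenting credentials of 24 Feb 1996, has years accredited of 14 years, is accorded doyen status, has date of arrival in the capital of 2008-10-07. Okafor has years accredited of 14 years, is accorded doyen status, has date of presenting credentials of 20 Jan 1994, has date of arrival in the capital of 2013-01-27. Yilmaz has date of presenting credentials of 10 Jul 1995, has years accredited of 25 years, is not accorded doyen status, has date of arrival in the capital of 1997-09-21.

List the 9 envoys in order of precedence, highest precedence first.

By date of presenting credentials (earlier first): Szabo (25 Jul 1991); then Okafor and Okonkwo (both 20 Jan 1994); then Novak (10 Mar 1995); then Yilmaz (10 Jul 1995); then Johansson, Greco and Moreau (each 24 Feb 1996); then Mbeki (27 Mar 2001).
Okafor and Okonkwo both have years accredited 14 years, so the next rule applies.
Among Okafor and Okonkwo, by date of arrival in the capital (later first): Okafor (2013-01-27) before Okonkwo (2008-07-14).
Johansson, Greco and Moreau all have years accredited 14 years, so the next rule applies.
Among Johansson, Greco and Moreau, by date of arrival in the capital (later first): Johansson (2020-04-26) before Greco (2018-06-04) before Moreau (2008-10-07).
Full order: Szabo, Okafor, Okonkwo, Novak, Yilmaz, Johansson, Greco, Moreau, Mbeki.

Szabo, Okafor, Okonkwo, Novak, Yilmaz, Johansson, Greco, Moreau, Mbeki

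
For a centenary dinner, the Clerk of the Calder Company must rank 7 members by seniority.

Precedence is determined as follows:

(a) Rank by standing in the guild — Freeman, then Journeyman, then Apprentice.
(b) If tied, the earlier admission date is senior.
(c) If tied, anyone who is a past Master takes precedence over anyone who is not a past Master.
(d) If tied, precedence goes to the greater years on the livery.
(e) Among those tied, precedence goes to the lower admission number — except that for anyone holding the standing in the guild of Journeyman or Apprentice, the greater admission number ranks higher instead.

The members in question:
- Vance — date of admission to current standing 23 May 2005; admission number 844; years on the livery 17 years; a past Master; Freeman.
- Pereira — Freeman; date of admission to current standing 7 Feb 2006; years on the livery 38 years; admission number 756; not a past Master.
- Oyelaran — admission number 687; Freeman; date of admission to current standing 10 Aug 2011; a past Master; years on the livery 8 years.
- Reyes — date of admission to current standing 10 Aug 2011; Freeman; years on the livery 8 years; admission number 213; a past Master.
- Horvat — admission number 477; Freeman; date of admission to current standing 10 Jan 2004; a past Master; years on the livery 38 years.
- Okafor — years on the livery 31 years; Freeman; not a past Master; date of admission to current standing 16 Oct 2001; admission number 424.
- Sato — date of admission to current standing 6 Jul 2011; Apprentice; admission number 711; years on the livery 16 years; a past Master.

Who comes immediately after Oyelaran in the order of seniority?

By standing in the guild: Okafor, Horvat, Vance, Pereira, Reyes and Oyelaran (Freeman); then Sato (Apprentice).
Among Okafor, Horvat, Vance, Pereira, Reyes and Oyelaran, by date of admission to current standing (earlier first): Okafor (16 Oct 2001) before Horvat (10 Jan 2004) before Vance (23 May 2005) before Pereira (7 Feb 2006) before Reyes and Oyelaran (10 Aug 2011).
Reyes and Oyelaran are each a past Master, so the next rule applies.
Reyes and Oyelaran both have years on the livery 8 years, so the next rule applies.
Among Reyes and Oyelaran, by admission number (lower first): Reyes (213) before Oyelaran (687).
Order: Okafor, Horvat, Vance, Pereira, Reyes, Oyelaran, Sato.

Sato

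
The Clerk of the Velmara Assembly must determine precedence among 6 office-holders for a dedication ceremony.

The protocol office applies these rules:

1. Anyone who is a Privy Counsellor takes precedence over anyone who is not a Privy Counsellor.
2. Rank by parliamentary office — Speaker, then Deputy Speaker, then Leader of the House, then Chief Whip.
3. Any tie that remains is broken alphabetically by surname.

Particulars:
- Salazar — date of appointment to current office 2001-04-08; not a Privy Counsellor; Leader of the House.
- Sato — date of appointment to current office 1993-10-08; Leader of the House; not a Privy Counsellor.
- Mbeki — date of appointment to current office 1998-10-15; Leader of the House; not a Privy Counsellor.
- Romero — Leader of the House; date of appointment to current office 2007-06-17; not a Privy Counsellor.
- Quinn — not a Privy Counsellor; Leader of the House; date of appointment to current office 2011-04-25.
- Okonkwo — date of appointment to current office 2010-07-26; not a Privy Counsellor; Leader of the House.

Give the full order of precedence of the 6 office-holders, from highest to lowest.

By the first rule: Mbeki, Okonkwo, Quinn, Romero, Salazar and Sato (each not a Privy Counsellor).
Mbeki, Okonkwo, Quinn, Romero, Salazar and Sato are each Leader of the House, so the next rule applies.
Among Mbeki, Okonkwo, Quinn, Romero, Salazar and Sato, alphabetically by surname: Mbeki before Okonkwo before Quinn before Romero before Salazar before Sato.
Full order: Mbeki, Okonkwo, Quinn, Romero, Salazar, Sato.

Mbeki, Okonkwo, Quinn, Romero, Salazar, Sato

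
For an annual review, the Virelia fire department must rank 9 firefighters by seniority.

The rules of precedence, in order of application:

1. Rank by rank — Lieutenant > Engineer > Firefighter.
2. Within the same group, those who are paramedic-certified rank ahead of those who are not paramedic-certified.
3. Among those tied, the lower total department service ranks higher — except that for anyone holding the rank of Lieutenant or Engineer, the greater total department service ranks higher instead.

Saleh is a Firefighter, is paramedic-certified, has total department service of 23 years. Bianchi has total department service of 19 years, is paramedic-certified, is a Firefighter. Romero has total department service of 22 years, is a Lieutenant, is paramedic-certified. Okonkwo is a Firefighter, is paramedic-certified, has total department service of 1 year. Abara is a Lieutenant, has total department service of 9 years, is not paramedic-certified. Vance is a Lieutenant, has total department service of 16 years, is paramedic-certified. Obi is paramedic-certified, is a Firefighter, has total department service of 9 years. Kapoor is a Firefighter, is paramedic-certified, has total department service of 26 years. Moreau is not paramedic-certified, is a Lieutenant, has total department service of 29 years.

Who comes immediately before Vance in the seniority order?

By rank: Romero, Vance, Moreau and Abara (Lieutenant); then Okonkwo, Obi, Bianchi, Saleh and Kapoor (Firefighter).
Among Romero, Vance, Moreau and Abara, paramedic-certified before not paramedic-certified: Romero and Vance (paramedic-certified) before Moreau and Abara (not paramedic-certified).
Among Romero and Vance, by total department service (higher first) (reversed rule for this group): Romero (22 years) before Vance (16 years).
Among Moreau and Abara, by total department service (higher first) (reversed rule for this group): Moreau (29 years) before Abara (9 years).
Okonkwo, Obi, Bianchi, Saleh and Kapoor are each paramedic-certified, so the next rule applies.
Among Okonkwo, Obi, Bianchi, Saleh and Kapoor, by total department service (lower first): Okonkwo (1 year) before Obi (9 years) before Bianchi (19 years) before Saleh (23 years) before Kapoor (26 years).
Order: Romero, Vance, Moreau, Abara, Okonkwo, Obi, Bianchi, Saleh, Kapoor.

Romero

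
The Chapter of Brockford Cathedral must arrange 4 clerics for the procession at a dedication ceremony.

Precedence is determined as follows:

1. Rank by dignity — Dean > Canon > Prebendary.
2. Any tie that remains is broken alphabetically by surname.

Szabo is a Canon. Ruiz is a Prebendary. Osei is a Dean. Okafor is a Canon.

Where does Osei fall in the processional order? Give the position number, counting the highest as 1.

By dignity: Osei (Dean); then Okafor and Szabo (Canon); then Ruiz (Prebendary).
Among Okafor and Szabo, alphabetically by surname: Okafor before Szabo.
Order: Osei, Okafor, Szabo, Ruiz. So position 1.

1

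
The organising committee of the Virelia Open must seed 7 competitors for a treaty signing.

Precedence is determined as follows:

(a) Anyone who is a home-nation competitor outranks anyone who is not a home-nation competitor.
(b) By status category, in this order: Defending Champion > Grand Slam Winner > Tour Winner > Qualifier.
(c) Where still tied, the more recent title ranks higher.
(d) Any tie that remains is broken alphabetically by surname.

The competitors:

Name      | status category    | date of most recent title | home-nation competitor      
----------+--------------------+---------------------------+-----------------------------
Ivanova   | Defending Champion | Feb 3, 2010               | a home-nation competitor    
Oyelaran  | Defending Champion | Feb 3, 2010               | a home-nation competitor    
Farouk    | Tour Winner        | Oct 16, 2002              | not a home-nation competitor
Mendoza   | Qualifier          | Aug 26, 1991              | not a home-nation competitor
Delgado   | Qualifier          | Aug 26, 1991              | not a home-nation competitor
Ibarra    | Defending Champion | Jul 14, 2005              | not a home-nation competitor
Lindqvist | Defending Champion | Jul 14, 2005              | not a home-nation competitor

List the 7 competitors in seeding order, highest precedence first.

By the first rule: Ivanova and Oyelaran (both a home-nation competitor); then Ibarra, Lindqvist, Farouk, Delgado and Mendoza (each not a home-nation competitor).
Ivanova and Oyelaran are each Defending Champion, so the next rule applies.
Ivanova and Oyelaran both have date of most recent title Feb 3, 2010, so the next rule applies.
Among Ivanova and Oyelaran, alphabetically by surname: Ivanova before Oyelaran.
Among Ibarra, Lindqvist, Farouk, Delgado and Mendoza, by status category: Ibarra and Lindqvist (Defending Champion) before Farouk (Tour Winner) before Delgado and Mendoza (Qualifier).
Ibarra and Lindqvist both have date of most recent title Jul 14, 2005, so the next rule applies.
Among Ibarra and Lindqvist, alphabetically by surname: Ibarra before Lindqvist.
Delgado and Mendoza both have date of most recent title Aug 26, 1991, so the next rule applies.
Among Delgado and Mendoza, alphabetically by surname: Delgado before Mendoza.
Full order: Ivanova, Oyelaran, Ibarra, Lindqvist, Farouk, Delgado, Mendoza.

Ivanova, Oyelaran, Ibarra, Lindqvist, Farouk, Delgado, Mendoza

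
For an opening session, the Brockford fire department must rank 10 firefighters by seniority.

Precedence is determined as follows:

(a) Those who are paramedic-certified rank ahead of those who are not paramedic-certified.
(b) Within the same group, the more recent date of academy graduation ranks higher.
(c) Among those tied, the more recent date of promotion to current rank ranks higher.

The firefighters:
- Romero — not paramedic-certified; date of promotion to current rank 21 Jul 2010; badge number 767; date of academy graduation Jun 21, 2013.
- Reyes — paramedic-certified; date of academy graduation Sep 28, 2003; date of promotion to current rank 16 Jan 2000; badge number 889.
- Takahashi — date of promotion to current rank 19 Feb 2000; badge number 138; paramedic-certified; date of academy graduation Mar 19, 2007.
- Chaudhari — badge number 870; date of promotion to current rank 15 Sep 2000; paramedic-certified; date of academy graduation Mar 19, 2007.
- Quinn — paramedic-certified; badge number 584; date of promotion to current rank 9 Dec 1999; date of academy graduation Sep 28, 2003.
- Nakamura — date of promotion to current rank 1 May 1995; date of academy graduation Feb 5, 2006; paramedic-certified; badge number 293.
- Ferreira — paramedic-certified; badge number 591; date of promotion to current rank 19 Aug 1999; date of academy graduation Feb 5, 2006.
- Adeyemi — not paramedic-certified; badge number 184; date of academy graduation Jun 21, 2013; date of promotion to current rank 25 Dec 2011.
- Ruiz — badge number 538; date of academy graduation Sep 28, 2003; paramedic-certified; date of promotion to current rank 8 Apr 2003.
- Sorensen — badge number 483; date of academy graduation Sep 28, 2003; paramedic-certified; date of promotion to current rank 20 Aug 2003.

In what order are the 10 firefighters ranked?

Chaudhari, Takahashi, Ferreira, Nakamura, Sorensen, Ruiz, Reyes, Quinn, Adeyemi, Romero

By the first rule: Chaudhari, Takahashi, Ferreira, Nakamura, Sorensen, Ruiz, Reyes and Quinn (each paramedic-certified); then Adeyemi and Romero (both not paramedic-certified).
Among Chaudhari, Takahashi, Ferreira, Nakamura, Sorensen, Ruiz, Reyes and Quinn, by date of academy graduation (later first): Chaudhari and Takahashi (Mar 19, 2007) before Ferreira and Nakamura (Feb 5, 2006) before Sorensen, Ruiz, Reyes and Quinn (Sep 28, 2003).
Among Chaudhari and Takahashi, by date of promotion to current rank (later first): Chaudhari (15 Sep 2000) before Takahashi (19 Feb 2000).
Among Ferreira and Nakamura, by date of promotion to current rank (later first): Ferreira (19 Aug 1999) before Nakamura (1 May 1995).
Among Sorensen, Ruiz, Reyes and Quinn, by date of promotion to current rank (later first): Sorensen (20 Aug 2003) before Ruiz (8 Apr 2003) before Reyes (16 Jan 2000) before Quinn (9 Dec 1999).
Adeyemi and Romero both have date of academy graduation Jun 21, 2013, so the next rule applies.
Among Adeyemi and Romero, by date of promotion to current rank (later first): Adeyemi (25 Dec 2011) before Romero (21 Jul 2010).
Full order: Chaudhari, Takahashi, Ferreira, Nakamura, Sorensen, Ruiz, Reyes, Quinn, Adeyemi, Romero.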